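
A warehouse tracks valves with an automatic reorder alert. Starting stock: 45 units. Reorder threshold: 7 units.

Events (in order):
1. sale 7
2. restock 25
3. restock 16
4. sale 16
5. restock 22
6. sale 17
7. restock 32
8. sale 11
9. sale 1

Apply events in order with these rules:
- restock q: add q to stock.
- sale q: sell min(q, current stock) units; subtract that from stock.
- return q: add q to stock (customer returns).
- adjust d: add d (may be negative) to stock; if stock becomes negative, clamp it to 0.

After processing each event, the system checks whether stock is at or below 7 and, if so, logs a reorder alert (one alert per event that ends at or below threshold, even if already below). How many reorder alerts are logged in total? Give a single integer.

Processing events:
Start: stock = 45
  Event 1 (sale 7): sell min(7,45)=7. stock: 45 - 7 = 38. total_sold = 7
  Event 2 (restock 25): 38 + 25 = 63
  Event 3 (restock 16): 63 + 16 = 79
  Event 4 (sale 16): sell min(16,79)=16. stock: 79 - 16 = 63. total_sold = 23
  Event 5 (restock 22): 63 + 22 = 85
  Event 6 (sale 17): sell min(17,85)=17. stock: 85 - 17 = 68. total_sold = 40
  Event 7 (restock 32): 68 + 32 = 100
  Event 8 (sale 11): sell min(11,100)=11. stock: 100 - 11 = 89. total_sold = 51
  Event 9 (sale 1): sell min(1,89)=1. stock: 89 - 1 = 88. total_sold = 52
Final: stock = 88, total_sold = 52

Checking against threshold 7:
  After event 1: stock=38 > 7
  After event 2: stock=63 > 7
  After event 3: stock=79 > 7
  After event 4: stock=63 > 7
  After event 5: stock=85 > 7
  After event 6: stock=68 > 7
  After event 7: stock=100 > 7
  After event 8: stock=89 > 7
  After event 9: stock=88 > 7
Alert events: []. Count = 0

Answer: 0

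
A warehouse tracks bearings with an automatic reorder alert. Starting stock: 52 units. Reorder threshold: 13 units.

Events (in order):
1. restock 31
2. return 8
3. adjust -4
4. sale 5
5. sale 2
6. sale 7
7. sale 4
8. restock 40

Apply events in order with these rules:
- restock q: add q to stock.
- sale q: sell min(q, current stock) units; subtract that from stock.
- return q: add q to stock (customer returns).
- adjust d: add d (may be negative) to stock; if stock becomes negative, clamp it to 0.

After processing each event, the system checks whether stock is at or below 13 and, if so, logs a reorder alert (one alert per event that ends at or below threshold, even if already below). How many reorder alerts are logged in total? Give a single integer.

Processing events:
Start: stock = 52
  Event 1 (restock 31): 52 + 31 = 83
  Event 2 (return 8): 83 + 8 = 91
  Event 3 (adjust -4): 91 + -4 = 87
  Event 4 (sale 5): sell min(5,87)=5. stock: 87 - 5 = 82. total_sold = 5
  Event 5 (sale 2): sell min(2,82)=2. stock: 82 - 2 = 80. total_sold = 7
  Event 6 (sale 7): sell min(7,80)=7. stock: 80 - 7 = 73. total_sold = 14
  Event 7 (sale 4): sell min(4,73)=4. stock: 73 - 4 = 69. total_sold = 18
  Event 8 (restock 40): 69 + 40 = 109
Final: stock = 109, total_sold = 18

Checking against threshold 13:
  After event 1: stock=83 > 13
  After event 2: stock=91 > 13
  After event 3: stock=87 > 13
  After event 4: stock=82 > 13
  After event 5: stock=80 > 13
  After event 6: stock=73 > 13
  After event 7: stock=69 > 13
  After event 8: stock=109 > 13
Alert events: []. Count = 0

Answer: 0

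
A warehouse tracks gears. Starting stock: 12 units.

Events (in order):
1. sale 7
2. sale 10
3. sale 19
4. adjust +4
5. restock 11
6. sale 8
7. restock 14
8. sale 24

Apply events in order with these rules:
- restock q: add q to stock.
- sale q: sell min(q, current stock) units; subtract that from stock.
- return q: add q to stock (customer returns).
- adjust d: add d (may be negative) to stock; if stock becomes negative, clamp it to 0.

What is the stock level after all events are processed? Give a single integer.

Processing events:
Start: stock = 12
  Event 1 (sale 7): sell min(7,12)=7. stock: 12 - 7 = 5. total_sold = 7
  Event 2 (sale 10): sell min(10,5)=5. stock: 5 - 5 = 0. total_sold = 12
  Event 3 (sale 19): sell min(19,0)=0. stock: 0 - 0 = 0. total_sold = 12
  Event 4 (adjust +4): 0 + 4 = 4
  Event 5 (restock 11): 4 + 11 = 15
  Event 6 (sale 8): sell min(8,15)=8. stock: 15 - 8 = 7. total_sold = 20
  Event 7 (restock 14): 7 + 14 = 21
  Event 8 (sale 24): sell min(24,21)=21. stock: 21 - 21 = 0. total_sold = 41
Final: stock = 0, total_sold = 41

Answer: 0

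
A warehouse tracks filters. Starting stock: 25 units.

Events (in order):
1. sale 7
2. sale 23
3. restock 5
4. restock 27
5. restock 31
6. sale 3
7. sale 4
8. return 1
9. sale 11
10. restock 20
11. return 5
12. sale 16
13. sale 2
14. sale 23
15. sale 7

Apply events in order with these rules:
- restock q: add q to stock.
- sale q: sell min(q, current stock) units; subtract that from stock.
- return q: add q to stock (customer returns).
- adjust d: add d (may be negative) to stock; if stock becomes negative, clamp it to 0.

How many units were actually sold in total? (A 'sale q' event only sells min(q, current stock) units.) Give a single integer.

Answer: 91

Derivation:
Processing events:
Start: stock = 25
  Event 1 (sale 7): sell min(7,25)=7. stock: 25 - 7 = 18. total_sold = 7
  Event 2 (sale 23): sell min(23,18)=18. stock: 18 - 18 = 0. total_sold = 25
  Event 3 (restock 5): 0 + 5 = 5
  Event 4 (restock 27): 5 + 27 = 32
  Event 5 (restock 31): 32 + 31 = 63
  Event 6 (sale 3): sell min(3,63)=3. stock: 63 - 3 = 60. total_sold = 28
  Event 7 (sale 4): sell min(4,60)=4. stock: 60 - 4 = 56. total_sold = 32
  Event 8 (return 1): 56 + 1 = 57
  Event 9 (sale 11): sell min(11,57)=11. stock: 57 - 11 = 46. total_sold = 43
  Event 10 (restock 20): 46 + 20 = 66
  Event 11 (return 5): 66 + 5 = 71
  Event 12 (sale 16): sell min(16,71)=16. stock: 71 - 16 = 55. total_sold = 59
  Event 13 (sale 2): sell min(2,55)=2. stock: 55 - 2 = 53. total_sold = 61
  Event 14 (sale 23): sell min(23,53)=23. stock: 53 - 23 = 30. total_sold = 84
  Event 15 (sale 7): sell min(7,30)=7. stock: 30 - 7 = 23. total_sold = 91
Final: stock = 23, total_sold = 91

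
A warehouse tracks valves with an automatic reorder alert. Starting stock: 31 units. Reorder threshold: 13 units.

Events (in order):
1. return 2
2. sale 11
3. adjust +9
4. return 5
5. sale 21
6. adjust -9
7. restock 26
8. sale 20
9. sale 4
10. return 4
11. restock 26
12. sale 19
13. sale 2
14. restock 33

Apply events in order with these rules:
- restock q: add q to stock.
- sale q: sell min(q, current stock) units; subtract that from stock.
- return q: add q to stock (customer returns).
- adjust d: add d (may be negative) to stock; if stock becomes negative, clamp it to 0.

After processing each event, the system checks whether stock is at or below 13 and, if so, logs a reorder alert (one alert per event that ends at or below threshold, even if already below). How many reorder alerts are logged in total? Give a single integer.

Processing events:
Start: stock = 31
  Event 1 (return 2): 31 + 2 = 33
  Event 2 (sale 11): sell min(11,33)=11. stock: 33 - 11 = 22. total_sold = 11
  Event 3 (adjust +9): 22 + 9 = 31
  Event 4 (return 5): 31 + 5 = 36
  Event 5 (sale 21): sell min(21,36)=21. stock: 36 - 21 = 15. total_sold = 32
  Event 6 (adjust -9): 15 + -9 = 6
  Event 7 (restock 26): 6 + 26 = 32
  Event 8 (sale 20): sell min(20,32)=20. stock: 32 - 20 = 12. total_sold = 52
  Event 9 (sale 4): sell min(4,12)=4. stock: 12 - 4 = 8. total_sold = 56
  Event 10 (return 4): 8 + 4 = 12
  Event 11 (restock 26): 12 + 26 = 38
  Event 12 (sale 19): sell min(19,38)=19. stock: 38 - 19 = 19. total_sold = 75
  Event 13 (sale 2): sell min(2,19)=2. stock: 19 - 2 = 17. total_sold = 77
  Event 14 (restock 33): 17 + 33 = 50
Final: stock = 50, total_sold = 77

Checking against threshold 13:
  After event 1: stock=33 > 13
  After event 2: stock=22 > 13
  After event 3: stock=31 > 13
  After event 4: stock=36 > 13
  After event 5: stock=15 > 13
  After event 6: stock=6 <= 13 -> ALERT
  After event 7: stock=32 > 13
  After event 8: stock=12 <= 13 -> ALERT
  After event 9: stock=8 <= 13 -> ALERT
  After event 10: stock=12 <= 13 -> ALERT
  After event 11: stock=38 > 13
  After event 12: stock=19 > 13
  After event 13: stock=17 > 13
  After event 14: stock=50 > 13
Alert events: [6, 8, 9, 10]. Count = 4

Answer: 4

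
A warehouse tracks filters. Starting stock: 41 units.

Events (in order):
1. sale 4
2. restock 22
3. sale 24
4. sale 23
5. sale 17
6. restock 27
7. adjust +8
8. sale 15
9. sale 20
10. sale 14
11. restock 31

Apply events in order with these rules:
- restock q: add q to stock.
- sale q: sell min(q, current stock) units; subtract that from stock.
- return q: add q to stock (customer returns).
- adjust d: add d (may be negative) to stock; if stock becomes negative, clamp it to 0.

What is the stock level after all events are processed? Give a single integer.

Answer: 31

Derivation:
Processing events:
Start: stock = 41
  Event 1 (sale 4): sell min(4,41)=4. stock: 41 - 4 = 37. total_sold = 4
  Event 2 (restock 22): 37 + 22 = 59
  Event 3 (sale 24): sell min(24,59)=24. stock: 59 - 24 = 35. total_sold = 28
  Event 4 (sale 23): sell min(23,35)=23. stock: 35 - 23 = 12. total_sold = 51
  Event 5 (sale 17): sell min(17,12)=12. stock: 12 - 12 = 0. total_sold = 63
  Event 6 (restock 27): 0 + 27 = 27
  Event 7 (adjust +8): 27 + 8 = 35
  Event 8 (sale 15): sell min(15,35)=15. stock: 35 - 15 = 20. total_sold = 78
  Event 9 (sale 20): sell min(20,20)=20. stock: 20 - 20 = 0. total_sold = 98
  Event 10 (sale 14): sell min(14,0)=0. stock: 0 - 0 = 0. total_sold = 98
  Event 11 (restock 31): 0 + 31 = 31
Final: stock = 31, total_sold = 98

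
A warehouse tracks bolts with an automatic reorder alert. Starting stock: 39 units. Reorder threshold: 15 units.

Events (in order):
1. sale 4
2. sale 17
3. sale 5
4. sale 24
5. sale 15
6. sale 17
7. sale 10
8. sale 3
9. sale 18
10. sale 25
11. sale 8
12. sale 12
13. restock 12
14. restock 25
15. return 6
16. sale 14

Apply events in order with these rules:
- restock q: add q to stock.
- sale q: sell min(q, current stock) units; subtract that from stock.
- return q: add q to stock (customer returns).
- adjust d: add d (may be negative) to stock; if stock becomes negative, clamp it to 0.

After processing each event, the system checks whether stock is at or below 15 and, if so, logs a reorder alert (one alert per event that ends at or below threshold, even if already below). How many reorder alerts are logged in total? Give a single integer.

Answer: 11

Derivation:
Processing events:
Start: stock = 39
  Event 1 (sale 4): sell min(4,39)=4. stock: 39 - 4 = 35. total_sold = 4
  Event 2 (sale 17): sell min(17,35)=17. stock: 35 - 17 = 18. total_sold = 21
  Event 3 (sale 5): sell min(5,18)=5. stock: 18 - 5 = 13. total_sold = 26
  Event 4 (sale 24): sell min(24,13)=13. stock: 13 - 13 = 0. total_sold = 39
  Event 5 (sale 15): sell min(15,0)=0. stock: 0 - 0 = 0. total_sold = 39
  Event 6 (sale 17): sell min(17,0)=0. stock: 0 - 0 = 0. total_sold = 39
  Event 7 (sale 10): sell min(10,0)=0. stock: 0 - 0 = 0. total_sold = 39
  Event 8 (sale 3): sell min(3,0)=0. stock: 0 - 0 = 0. total_sold = 39
  Event 9 (sale 18): sell min(18,0)=0. stock: 0 - 0 = 0. total_sold = 39
  Event 10 (sale 25): sell min(25,0)=0. stock: 0 - 0 = 0. total_sold = 39
  Event 11 (sale 8): sell min(8,0)=0. stock: 0 - 0 = 0. total_sold = 39
  Event 12 (sale 12): sell min(12,0)=0. stock: 0 - 0 = 0. total_sold = 39
  Event 13 (restock 12): 0 + 12 = 12
  Event 14 (restock 25): 12 + 25 = 37
  Event 15 (return 6): 37 + 6 = 43
  Event 16 (sale 14): sell min(14,43)=14. stock: 43 - 14 = 29. total_sold = 53
Final: stock = 29, total_sold = 53

Checking against threshold 15:
  After event 1: stock=35 > 15
  After event 2: stock=18 > 15
  After event 3: stock=13 <= 15 -> ALERT
  After event 4: stock=0 <= 15 -> ALERT
  After event 5: stock=0 <= 15 -> ALERT
  After event 6: stock=0 <= 15 -> ALERT
  After event 7: stock=0 <= 15 -> ALERT
  After event 8: stock=0 <= 15 -> ALERT
  After event 9: stock=0 <= 15 -> ALERT
  After event 10: stock=0 <= 15 -> ALERT
  After event 11: stock=0 <= 15 -> ALERT
  After event 12: stock=0 <= 15 -> ALERT
  After event 13: stock=12 <= 15 -> ALERT
  After event 14: stock=37 > 15
  After event 15: stock=43 > 15
  After event 16: stock=29 > 15
Alert events: [3, 4, 5, 6, 7, 8, 9, 10, 11, 12, 13]. Count = 11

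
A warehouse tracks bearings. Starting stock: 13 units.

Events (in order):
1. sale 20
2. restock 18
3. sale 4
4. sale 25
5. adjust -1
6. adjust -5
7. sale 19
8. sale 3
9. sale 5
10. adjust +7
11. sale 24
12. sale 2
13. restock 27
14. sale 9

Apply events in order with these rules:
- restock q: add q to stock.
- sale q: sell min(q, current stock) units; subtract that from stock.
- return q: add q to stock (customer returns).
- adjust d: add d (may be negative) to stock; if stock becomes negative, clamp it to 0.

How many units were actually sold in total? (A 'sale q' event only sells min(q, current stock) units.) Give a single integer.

Answer: 47

Derivation:
Processing events:
Start: stock = 13
  Event 1 (sale 20): sell min(20,13)=13. stock: 13 - 13 = 0. total_sold = 13
  Event 2 (restock 18): 0 + 18 = 18
  Event 3 (sale 4): sell min(4,18)=4. stock: 18 - 4 = 14. total_sold = 17
  Event 4 (sale 25): sell min(25,14)=14. stock: 14 - 14 = 0. total_sold = 31
  Event 5 (adjust -1): 0 + -1 = 0 (clamped to 0)
  Event 6 (adjust -5): 0 + -5 = 0 (clamped to 0)
  Event 7 (sale 19): sell min(19,0)=0. stock: 0 - 0 = 0. total_sold = 31
  Event 8 (sale 3): sell min(3,0)=0. stock: 0 - 0 = 0. total_sold = 31
  Event 9 (sale 5): sell min(5,0)=0. stock: 0 - 0 = 0. total_sold = 31
  Event 10 (adjust +7): 0 + 7 = 7
  Event 11 (sale 24): sell min(24,7)=7. stock: 7 - 7 = 0. total_sold = 38
  Event 12 (sale 2): sell min(2,0)=0. stock: 0 - 0 = 0. total_sold = 38
  Event 13 (restock 27): 0 + 27 = 27
  Event 14 (sale 9): sell min(9,27)=9. stock: 27 - 9 = 18. total_sold = 47
Final: stock = 18, total_sold = 47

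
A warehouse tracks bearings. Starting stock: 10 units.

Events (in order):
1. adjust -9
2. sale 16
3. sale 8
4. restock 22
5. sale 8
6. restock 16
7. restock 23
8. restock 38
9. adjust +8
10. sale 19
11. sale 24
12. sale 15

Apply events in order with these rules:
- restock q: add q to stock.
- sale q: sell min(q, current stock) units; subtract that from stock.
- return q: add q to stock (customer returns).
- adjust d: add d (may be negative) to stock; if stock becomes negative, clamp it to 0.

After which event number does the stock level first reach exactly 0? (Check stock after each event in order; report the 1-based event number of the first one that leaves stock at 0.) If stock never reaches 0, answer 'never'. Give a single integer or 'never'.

Answer: 2

Derivation:
Processing events:
Start: stock = 10
  Event 1 (adjust -9): 10 + -9 = 1
  Event 2 (sale 16): sell min(16,1)=1. stock: 1 - 1 = 0. total_sold = 1
  Event 3 (sale 8): sell min(8,0)=0. stock: 0 - 0 = 0. total_sold = 1
  Event 4 (restock 22): 0 + 22 = 22
  Event 5 (sale 8): sell min(8,22)=8. stock: 22 - 8 = 14. total_sold = 9
  Event 6 (restock 16): 14 + 16 = 30
  Event 7 (restock 23): 30 + 23 = 53
  Event 8 (restock 38): 53 + 38 = 91
  Event 9 (adjust +8): 91 + 8 = 99
  Event 10 (sale 19): sell min(19,99)=19. stock: 99 - 19 = 80. total_sold = 28
  Event 11 (sale 24): sell min(24,80)=24. stock: 80 - 24 = 56. total_sold = 52
  Event 12 (sale 15): sell min(15,56)=15. stock: 56 - 15 = 41. total_sold = 67
Final: stock = 41, total_sold = 67

First zero at event 2.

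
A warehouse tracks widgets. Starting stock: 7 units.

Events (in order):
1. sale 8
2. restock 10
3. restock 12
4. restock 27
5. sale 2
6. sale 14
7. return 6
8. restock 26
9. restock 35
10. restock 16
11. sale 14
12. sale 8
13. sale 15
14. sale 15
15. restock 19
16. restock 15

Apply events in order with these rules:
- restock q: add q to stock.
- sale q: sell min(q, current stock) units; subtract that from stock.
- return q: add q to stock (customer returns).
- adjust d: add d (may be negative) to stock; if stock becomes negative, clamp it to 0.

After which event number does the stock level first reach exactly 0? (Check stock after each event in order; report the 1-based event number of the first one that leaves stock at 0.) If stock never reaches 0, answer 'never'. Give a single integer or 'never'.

Processing events:
Start: stock = 7
  Event 1 (sale 8): sell min(8,7)=7. stock: 7 - 7 = 0. total_sold = 7
  Event 2 (restock 10): 0 + 10 = 10
  Event 3 (restock 12): 10 + 12 = 22
  Event 4 (restock 27): 22 + 27 = 49
  Event 5 (sale 2): sell min(2,49)=2. stock: 49 - 2 = 47. total_sold = 9
  Event 6 (sale 14): sell min(14,47)=14. stock: 47 - 14 = 33. total_sold = 23
  Event 7 (return 6): 33 + 6 = 39
  Event 8 (restock 26): 39 + 26 = 65
  Event 9 (restock 35): 65 + 35 = 100
  Event 10 (restock 16): 100 + 16 = 116
  Event 11 (sale 14): sell min(14,116)=14. stock: 116 - 14 = 102. total_sold = 37
  Event 12 (sale 8): sell min(8,102)=8. stock: 102 - 8 = 94. total_sold = 45
  Event 13 (sale 15): sell min(15,94)=15. stock: 94 - 15 = 79. total_sold = 60
  Event 14 (sale 15): sell min(15,79)=15. stock: 79 - 15 = 64. total_sold = 75
  Event 15 (restock 19): 64 + 19 = 83
  Event 16 (restock 15): 83 + 15 = 98
Final: stock = 98, total_sold = 75

First zero at event 1.

Answer: 1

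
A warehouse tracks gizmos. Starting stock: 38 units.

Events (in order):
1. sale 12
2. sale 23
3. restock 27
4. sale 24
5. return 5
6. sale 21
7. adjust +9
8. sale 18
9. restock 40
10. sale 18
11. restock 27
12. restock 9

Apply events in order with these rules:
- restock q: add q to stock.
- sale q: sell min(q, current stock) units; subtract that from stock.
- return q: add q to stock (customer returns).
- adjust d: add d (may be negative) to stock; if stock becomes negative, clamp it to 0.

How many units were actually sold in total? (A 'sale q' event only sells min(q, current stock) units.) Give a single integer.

Answer: 97

Derivation:
Processing events:
Start: stock = 38
  Event 1 (sale 12): sell min(12,38)=12. stock: 38 - 12 = 26. total_sold = 12
  Event 2 (sale 23): sell min(23,26)=23. stock: 26 - 23 = 3. total_sold = 35
  Event 3 (restock 27): 3 + 27 = 30
  Event 4 (sale 24): sell min(24,30)=24. stock: 30 - 24 = 6. total_sold = 59
  Event 5 (return 5): 6 + 5 = 11
  Event 6 (sale 21): sell min(21,11)=11. stock: 11 - 11 = 0. total_sold = 70
  Event 7 (adjust +9): 0 + 9 = 9
  Event 8 (sale 18): sell min(18,9)=9. stock: 9 - 9 = 0. total_sold = 79
  Event 9 (restock 40): 0 + 40 = 40
  Event 10 (sale 18): sell min(18,40)=18. stock: 40 - 18 = 22. total_sold = 97
  Event 11 (restock 27): 22 + 27 = 49
  Event 12 (restock 9): 49 + 9 = 58
Final: stock = 58, total_sold = 97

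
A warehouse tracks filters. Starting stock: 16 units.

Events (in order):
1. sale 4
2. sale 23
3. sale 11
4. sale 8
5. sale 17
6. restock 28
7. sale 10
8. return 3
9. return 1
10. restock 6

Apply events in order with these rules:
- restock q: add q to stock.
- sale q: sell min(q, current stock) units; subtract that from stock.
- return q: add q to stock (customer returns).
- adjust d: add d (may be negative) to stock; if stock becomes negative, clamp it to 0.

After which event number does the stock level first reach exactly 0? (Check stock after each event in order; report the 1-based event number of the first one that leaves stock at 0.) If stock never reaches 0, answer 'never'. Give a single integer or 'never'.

Processing events:
Start: stock = 16
  Event 1 (sale 4): sell min(4,16)=4. stock: 16 - 4 = 12. total_sold = 4
  Event 2 (sale 23): sell min(23,12)=12. stock: 12 - 12 = 0. total_sold = 16
  Event 3 (sale 11): sell min(11,0)=0. stock: 0 - 0 = 0. total_sold = 16
  Event 4 (sale 8): sell min(8,0)=0. stock: 0 - 0 = 0. total_sold = 16
  Event 5 (sale 17): sell min(17,0)=0. stock: 0 - 0 = 0. total_sold = 16
  Event 6 (restock 28): 0 + 28 = 28
  Event 7 (sale 10): sell min(10,28)=10. stock: 28 - 10 = 18. total_sold = 26
  Event 8 (return 3): 18 + 3 = 21
  Event 9 (return 1): 21 + 1 = 22
  Event 10 (restock 6): 22 + 6 = 28
Final: stock = 28, total_sold = 26

First zero at event 2.

Answer: 2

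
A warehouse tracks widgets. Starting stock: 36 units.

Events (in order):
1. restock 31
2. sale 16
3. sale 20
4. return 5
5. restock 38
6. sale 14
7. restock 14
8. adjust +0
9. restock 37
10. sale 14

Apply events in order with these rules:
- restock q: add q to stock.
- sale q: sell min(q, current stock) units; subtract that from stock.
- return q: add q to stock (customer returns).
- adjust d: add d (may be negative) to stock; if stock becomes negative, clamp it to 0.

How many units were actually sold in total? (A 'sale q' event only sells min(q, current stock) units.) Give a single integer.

Answer: 64

Derivation:
Processing events:
Start: stock = 36
  Event 1 (restock 31): 36 + 31 = 67
  Event 2 (sale 16): sell min(16,67)=16. stock: 67 - 16 = 51. total_sold = 16
  Event 3 (sale 20): sell min(20,51)=20. stock: 51 - 20 = 31. total_sold = 36
  Event 4 (return 5): 31 + 5 = 36
  Event 5 (restock 38): 36 + 38 = 74
  Event 6 (sale 14): sell min(14,74)=14. stock: 74 - 14 = 60. total_sold = 50
  Event 7 (restock 14): 60 + 14 = 74
  Event 8 (adjust +0): 74 + 0 = 74
  Event 9 (restock 37): 74 + 37 = 111
  Event 10 (sale 14): sell min(14,111)=14. stock: 111 - 14 = 97. total_sold = 64
Final: stock = 97, total_sold = 64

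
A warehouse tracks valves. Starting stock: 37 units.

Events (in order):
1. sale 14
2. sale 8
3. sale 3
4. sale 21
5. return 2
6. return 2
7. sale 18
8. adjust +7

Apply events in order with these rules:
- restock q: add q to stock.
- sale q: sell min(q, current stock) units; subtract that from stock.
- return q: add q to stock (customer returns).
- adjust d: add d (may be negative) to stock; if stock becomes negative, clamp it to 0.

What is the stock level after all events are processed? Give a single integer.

Processing events:
Start: stock = 37
  Event 1 (sale 14): sell min(14,37)=14. stock: 37 - 14 = 23. total_sold = 14
  Event 2 (sale 8): sell min(8,23)=8. stock: 23 - 8 = 15. total_sold = 22
  Event 3 (sale 3): sell min(3,15)=3. stock: 15 - 3 = 12. total_sold = 25
  Event 4 (sale 21): sell min(21,12)=12. stock: 12 - 12 = 0. total_sold = 37
  Event 5 (return 2): 0 + 2 = 2
  Event 6 (return 2): 2 + 2 = 4
  Event 7 (sale 18): sell min(18,4)=4. stock: 4 - 4 = 0. total_sold = 41
  Event 8 (adjust +7): 0 + 7 = 7
Final: stock = 7, total_sold = 41

Answer: 7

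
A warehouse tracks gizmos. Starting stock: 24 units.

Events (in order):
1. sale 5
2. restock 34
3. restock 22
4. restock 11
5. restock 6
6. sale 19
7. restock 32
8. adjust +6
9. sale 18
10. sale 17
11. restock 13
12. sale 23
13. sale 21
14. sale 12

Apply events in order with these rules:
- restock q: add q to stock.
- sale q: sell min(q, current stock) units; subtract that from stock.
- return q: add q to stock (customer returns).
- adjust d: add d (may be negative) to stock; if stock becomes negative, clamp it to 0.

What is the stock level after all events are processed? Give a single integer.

Answer: 33

Derivation:
Processing events:
Start: stock = 24
  Event 1 (sale 5): sell min(5,24)=5. stock: 24 - 5 = 19. total_sold = 5
  Event 2 (restock 34): 19 + 34 = 53
  Event 3 (restock 22): 53 + 22 = 75
  Event 4 (restock 11): 75 + 11 = 86
  Event 5 (restock 6): 86 + 6 = 92
  Event 6 (sale 19): sell min(19,92)=19. stock: 92 - 19 = 73. total_sold = 24
  Event 7 (restock 32): 73 + 32 = 105
  Event 8 (adjust +6): 105 + 6 = 111
  Event 9 (sale 18): sell min(18,111)=18. stock: 111 - 18 = 93. total_sold = 42
  Event 10 (sale 17): sell min(17,93)=17. stock: 93 - 17 = 76. total_sold = 59
  Event 11 (restock 13): 76 + 13 = 89
  Event 12 (sale 23): sell min(23,89)=23. stock: 89 - 23 = 66. total_sold = 82
  Event 13 (sale 21): sell min(21,66)=21. stock: 66 - 21 = 45. total_sold = 103
  Event 14 (sale 12): sell min(12,45)=12. stock: 45 - 12 = 33. total_sold = 115
Final: stock = 33, total_sold = 115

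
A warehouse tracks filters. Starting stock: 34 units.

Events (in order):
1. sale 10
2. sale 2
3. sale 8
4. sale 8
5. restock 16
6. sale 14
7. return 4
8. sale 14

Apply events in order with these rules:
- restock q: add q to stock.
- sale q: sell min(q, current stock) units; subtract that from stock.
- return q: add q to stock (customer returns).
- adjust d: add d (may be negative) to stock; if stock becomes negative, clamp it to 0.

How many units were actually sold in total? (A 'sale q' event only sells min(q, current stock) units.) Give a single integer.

Answer: 54

Derivation:
Processing events:
Start: stock = 34
  Event 1 (sale 10): sell min(10,34)=10. stock: 34 - 10 = 24. total_sold = 10
  Event 2 (sale 2): sell min(2,24)=2. stock: 24 - 2 = 22. total_sold = 12
  Event 3 (sale 8): sell min(8,22)=8. stock: 22 - 8 = 14. total_sold = 20
  Event 4 (sale 8): sell min(8,14)=8. stock: 14 - 8 = 6. total_sold = 28
  Event 5 (restock 16): 6 + 16 = 22
  Event 6 (sale 14): sell min(14,22)=14. stock: 22 - 14 = 8. total_sold = 42
  Event 7 (return 4): 8 + 4 = 12
  Event 8 (sale 14): sell min(14,12)=12. stock: 12 - 12 = 0. total_sold = 54
Final: stock = 0, total_sold = 54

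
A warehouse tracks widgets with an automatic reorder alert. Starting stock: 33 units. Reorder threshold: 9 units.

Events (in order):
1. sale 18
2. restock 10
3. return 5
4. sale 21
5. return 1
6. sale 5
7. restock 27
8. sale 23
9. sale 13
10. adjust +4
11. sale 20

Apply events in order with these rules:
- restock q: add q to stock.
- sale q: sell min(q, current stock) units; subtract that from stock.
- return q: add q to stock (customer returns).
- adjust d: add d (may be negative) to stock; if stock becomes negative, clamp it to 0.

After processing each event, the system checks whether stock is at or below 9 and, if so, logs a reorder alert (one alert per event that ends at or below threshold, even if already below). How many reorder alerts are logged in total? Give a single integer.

Processing events:
Start: stock = 33
  Event 1 (sale 18): sell min(18,33)=18. stock: 33 - 18 = 15. total_sold = 18
  Event 2 (restock 10): 15 + 10 = 25
  Event 3 (return 5): 25 + 5 = 30
  Event 4 (sale 21): sell min(21,30)=21. stock: 30 - 21 = 9. total_sold = 39
  Event 5 (return 1): 9 + 1 = 10
  Event 6 (sale 5): sell min(5,10)=5. stock: 10 - 5 = 5. total_sold = 44
  Event 7 (restock 27): 5 + 27 = 32
  Event 8 (sale 23): sell min(23,32)=23. stock: 32 - 23 = 9. total_sold = 67
  Event 9 (sale 13): sell min(13,9)=9. stock: 9 - 9 = 0. total_sold = 76
  Event 10 (adjust +4): 0 + 4 = 4
  Event 11 (sale 20): sell min(20,4)=4. stock: 4 - 4 = 0. total_sold = 80
Final: stock = 0, total_sold = 80

Checking against threshold 9:
  After event 1: stock=15 > 9
  After event 2: stock=25 > 9
  After event 3: stock=30 > 9
  After event 4: stock=9 <= 9 -> ALERT
  After event 5: stock=10 > 9
  After event 6: stock=5 <= 9 -> ALERT
  After event 7: stock=32 > 9
  After event 8: stock=9 <= 9 -> ALERT
  After event 9: stock=0 <= 9 -> ALERT
  After event 10: stock=4 <= 9 -> ALERT
  After event 11: stock=0 <= 9 -> ALERT
Alert events: [4, 6, 8, 9, 10, 11]. Count = 6

Answer: 6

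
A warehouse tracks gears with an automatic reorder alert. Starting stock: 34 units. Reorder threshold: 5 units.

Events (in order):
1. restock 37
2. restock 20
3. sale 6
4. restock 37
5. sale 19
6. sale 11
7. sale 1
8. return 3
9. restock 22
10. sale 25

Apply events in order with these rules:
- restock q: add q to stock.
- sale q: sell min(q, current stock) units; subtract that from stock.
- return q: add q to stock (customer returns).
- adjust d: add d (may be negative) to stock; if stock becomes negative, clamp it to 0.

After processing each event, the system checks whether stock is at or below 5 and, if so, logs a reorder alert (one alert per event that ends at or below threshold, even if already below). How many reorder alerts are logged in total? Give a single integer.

Answer: 0

Derivation:
Processing events:
Start: stock = 34
  Event 1 (restock 37): 34 + 37 = 71
  Event 2 (restock 20): 71 + 20 = 91
  Event 3 (sale 6): sell min(6,91)=6. stock: 91 - 6 = 85. total_sold = 6
  Event 4 (restock 37): 85 + 37 = 122
  Event 5 (sale 19): sell min(19,122)=19. stock: 122 - 19 = 103. total_sold = 25
  Event 6 (sale 11): sell min(11,103)=11. stock: 103 - 11 = 92. total_sold = 36
  Event 7 (sale 1): sell min(1,92)=1. stock: 92 - 1 = 91. total_sold = 37
  Event 8 (return 3): 91 + 3 = 94
  Event 9 (restock 22): 94 + 22 = 116
  Event 10 (sale 25): sell min(25,116)=25. stock: 116 - 25 = 91. total_sold = 62
Final: stock = 91, total_sold = 62

Checking against threshold 5:
  After event 1: stock=71 > 5
  After event 2: stock=91 > 5
  After event 3: stock=85 > 5
  After event 4: stock=122 > 5
  After event 5: stock=103 > 5
  After event 6: stock=92 > 5
  After event 7: stock=91 > 5
  After event 8: stock=94 > 5
  After event 9: stock=116 > 5
  After event 10: stock=91 > 5
Alert events: []. Count = 0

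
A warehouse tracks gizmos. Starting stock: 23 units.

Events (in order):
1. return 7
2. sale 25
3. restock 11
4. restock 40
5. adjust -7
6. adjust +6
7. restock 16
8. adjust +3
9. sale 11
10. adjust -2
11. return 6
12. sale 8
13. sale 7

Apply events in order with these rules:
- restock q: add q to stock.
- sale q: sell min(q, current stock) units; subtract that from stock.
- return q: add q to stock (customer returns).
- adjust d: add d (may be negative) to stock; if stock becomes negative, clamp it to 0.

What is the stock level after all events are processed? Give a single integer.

Answer: 52

Derivation:
Processing events:
Start: stock = 23
  Event 1 (return 7): 23 + 7 = 30
  Event 2 (sale 25): sell min(25,30)=25. stock: 30 - 25 = 5. total_sold = 25
  Event 3 (restock 11): 5 + 11 = 16
  Event 4 (restock 40): 16 + 40 = 56
  Event 5 (adjust -7): 56 + -7 = 49
  Event 6 (adjust +6): 49 + 6 = 55
  Event 7 (restock 16): 55 + 16 = 71
  Event 8 (adjust +3): 71 + 3 = 74
  Event 9 (sale 11): sell min(11,74)=11. stock: 74 - 11 = 63. total_sold = 36
  Event 10 (adjust -2): 63 + -2 = 61
  Event 11 (return 6): 61 + 6 = 67
  Event 12 (sale 8): sell min(8,67)=8. stock: 67 - 8 = 59. total_sold = 44
  Event 13 (sale 7): sell min(7,59)=7. stock: 59 - 7 = 52. total_sold = 51
Final: stock = 52, total_sold = 51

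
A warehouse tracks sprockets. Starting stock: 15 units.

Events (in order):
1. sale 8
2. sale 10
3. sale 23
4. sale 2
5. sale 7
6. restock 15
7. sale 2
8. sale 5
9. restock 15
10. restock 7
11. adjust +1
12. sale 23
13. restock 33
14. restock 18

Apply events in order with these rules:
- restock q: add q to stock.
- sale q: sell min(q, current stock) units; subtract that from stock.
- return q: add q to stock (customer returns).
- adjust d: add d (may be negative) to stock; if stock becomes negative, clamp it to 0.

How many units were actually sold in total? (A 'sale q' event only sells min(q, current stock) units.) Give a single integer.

Processing events:
Start: stock = 15
  Event 1 (sale 8): sell min(8,15)=8. stock: 15 - 8 = 7. total_sold = 8
  Event 2 (sale 10): sell min(10,7)=7. stock: 7 - 7 = 0. total_sold = 15
  Event 3 (sale 23): sell min(23,0)=0. stock: 0 - 0 = 0. total_sold = 15
  Event 4 (sale 2): sell min(2,0)=0. stock: 0 - 0 = 0. total_sold = 15
  Event 5 (sale 7): sell min(7,0)=0. stock: 0 - 0 = 0. total_sold = 15
  Event 6 (restock 15): 0 + 15 = 15
  Event 7 (sale 2): sell min(2,15)=2. stock: 15 - 2 = 13. total_sold = 17
  Event 8 (sale 5): sell min(5,13)=5. stock: 13 - 5 = 8. total_sold = 22
  Event 9 (restock 15): 8 + 15 = 23
  Event 10 (restock 7): 23 + 7 = 30
  Event 11 (adjust +1): 30 + 1 = 31
  Event 12 (sale 23): sell min(23,31)=23. stock: 31 - 23 = 8. total_sold = 45
  Event 13 (restock 33): 8 + 33 = 41
  Event 14 (restock 18): 41 + 18 = 59
Final: stock = 59, total_sold = 45

Answer: 45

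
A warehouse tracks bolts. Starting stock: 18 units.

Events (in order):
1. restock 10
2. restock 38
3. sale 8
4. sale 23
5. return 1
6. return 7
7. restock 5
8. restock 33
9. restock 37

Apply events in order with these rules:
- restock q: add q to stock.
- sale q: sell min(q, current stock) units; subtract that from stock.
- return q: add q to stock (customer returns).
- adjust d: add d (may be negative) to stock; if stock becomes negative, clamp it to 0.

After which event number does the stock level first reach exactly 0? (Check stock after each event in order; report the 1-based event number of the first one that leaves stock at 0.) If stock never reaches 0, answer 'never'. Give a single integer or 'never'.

Processing events:
Start: stock = 18
  Event 1 (restock 10): 18 + 10 = 28
  Event 2 (restock 38): 28 + 38 = 66
  Event 3 (sale 8): sell min(8,66)=8. stock: 66 - 8 = 58. total_sold = 8
  Event 4 (sale 23): sell min(23,58)=23. stock: 58 - 23 = 35. total_sold = 31
  Event 5 (return 1): 35 + 1 = 36
  Event 6 (return 7): 36 + 7 = 43
  Event 7 (restock 5): 43 + 5 = 48
  Event 8 (restock 33): 48 + 33 = 81
  Event 9 (restock 37): 81 + 37 = 118
Final: stock = 118, total_sold = 31

Stock never reaches 0.

Answer: never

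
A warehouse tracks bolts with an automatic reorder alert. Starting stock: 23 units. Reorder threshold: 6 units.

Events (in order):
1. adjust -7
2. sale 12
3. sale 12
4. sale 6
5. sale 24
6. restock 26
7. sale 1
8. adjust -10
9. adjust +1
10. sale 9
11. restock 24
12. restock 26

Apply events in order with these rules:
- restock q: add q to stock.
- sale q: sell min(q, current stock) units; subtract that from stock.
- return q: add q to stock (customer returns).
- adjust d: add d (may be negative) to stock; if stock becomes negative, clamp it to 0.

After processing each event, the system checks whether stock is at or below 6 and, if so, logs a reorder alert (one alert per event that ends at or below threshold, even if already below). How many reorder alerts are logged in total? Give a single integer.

Answer: 4

Derivation:
Processing events:
Start: stock = 23
  Event 1 (adjust -7): 23 + -7 = 16
  Event 2 (sale 12): sell min(12,16)=12. stock: 16 - 12 = 4. total_sold = 12
  Event 3 (sale 12): sell min(12,4)=4. stock: 4 - 4 = 0. total_sold = 16
  Event 4 (sale 6): sell min(6,0)=0. stock: 0 - 0 = 0. total_sold = 16
  Event 5 (sale 24): sell min(24,0)=0. stock: 0 - 0 = 0. total_sold = 16
  Event 6 (restock 26): 0 + 26 = 26
  Event 7 (sale 1): sell min(1,26)=1. stock: 26 - 1 = 25. total_sold = 17
  Event 8 (adjust -10): 25 + -10 = 15
  Event 9 (adjust +1): 15 + 1 = 16
  Event 10 (sale 9): sell min(9,16)=9. stock: 16 - 9 = 7. total_sold = 26
  Event 11 (restock 24): 7 + 24 = 31
  Event 12 (restock 26): 31 + 26 = 57
Final: stock = 57, total_sold = 26

Checking against threshold 6:
  After event 1: stock=16 > 6
  After event 2: stock=4 <= 6 -> ALERT
  After event 3: stock=0 <= 6 -> ALERT
  After event 4: stock=0 <= 6 -> ALERT
  After event 5: stock=0 <= 6 -> ALERT
  After event 6: stock=26 > 6
  After event 7: stock=25 > 6
  After event 8: stock=15 > 6
  After event 9: stock=16 > 6
  After event 10: stock=7 > 6
  After event 11: stock=31 > 6
  After event 12: stock=57 > 6
Alert events: [2, 3, 4, 5]. Count = 4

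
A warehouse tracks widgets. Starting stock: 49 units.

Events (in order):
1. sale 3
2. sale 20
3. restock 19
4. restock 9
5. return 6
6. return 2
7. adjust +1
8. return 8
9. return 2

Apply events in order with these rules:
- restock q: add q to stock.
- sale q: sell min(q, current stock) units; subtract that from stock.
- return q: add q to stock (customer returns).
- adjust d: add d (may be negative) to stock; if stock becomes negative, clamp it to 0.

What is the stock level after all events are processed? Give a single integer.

Answer: 73

Derivation:
Processing events:
Start: stock = 49
  Event 1 (sale 3): sell min(3,49)=3. stock: 49 - 3 = 46. total_sold = 3
  Event 2 (sale 20): sell min(20,46)=20. stock: 46 - 20 = 26. total_sold = 23
  Event 3 (restock 19): 26 + 19 = 45
  Event 4 (restock 9): 45 + 9 = 54
  Event 5 (return 6): 54 + 6 = 60
  Event 6 (return 2): 60 + 2 = 62
  Event 7 (adjust +1): 62 + 1 = 63
  Event 8 (return 8): 63 + 8 = 71
  Event 9 (return 2): 71 + 2 = 73
Final: stock = 73, total_sold = 23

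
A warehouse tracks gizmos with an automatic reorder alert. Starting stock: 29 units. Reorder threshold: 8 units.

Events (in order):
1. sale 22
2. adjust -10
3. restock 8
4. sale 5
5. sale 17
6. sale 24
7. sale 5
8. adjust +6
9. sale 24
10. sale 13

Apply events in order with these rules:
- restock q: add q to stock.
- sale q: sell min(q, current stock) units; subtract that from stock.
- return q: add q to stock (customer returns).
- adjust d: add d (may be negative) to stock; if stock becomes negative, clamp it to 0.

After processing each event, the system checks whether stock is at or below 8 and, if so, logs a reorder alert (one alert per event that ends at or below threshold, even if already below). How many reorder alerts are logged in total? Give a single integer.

Processing events:
Start: stock = 29
  Event 1 (sale 22): sell min(22,29)=22. stock: 29 - 22 = 7. total_sold = 22
  Event 2 (adjust -10): 7 + -10 = 0 (clamped to 0)
  Event 3 (restock 8): 0 + 8 = 8
  Event 4 (sale 5): sell min(5,8)=5. stock: 8 - 5 = 3. total_sold = 27
  Event 5 (sale 17): sell min(17,3)=3. stock: 3 - 3 = 0. total_sold = 30
  Event 6 (sale 24): sell min(24,0)=0. stock: 0 - 0 = 0. total_sold = 30
  Event 7 (sale 5): sell min(5,0)=0. stock: 0 - 0 = 0. total_sold = 30
  Event 8 (adjust +6): 0 + 6 = 6
  Event 9 (sale 24): sell min(24,6)=6. stock: 6 - 6 = 0. total_sold = 36
  Event 10 (sale 13): sell min(13,0)=0. stock: 0 - 0 = 0. total_sold = 36
Final: stock = 0, total_sold = 36

Checking against threshold 8:
  After event 1: stock=7 <= 8 -> ALERT
  After event 2: stock=0 <= 8 -> ALERT
  After event 3: stock=8 <= 8 -> ALERT
  After event 4: stock=3 <= 8 -> ALERT
  After event 5: stock=0 <= 8 -> ALERT
  After event 6: stock=0 <= 8 -> ALERT
  After event 7: stock=0 <= 8 -> ALERT
  After event 8: stock=6 <= 8 -> ALERT
  After event 9: stock=0 <= 8 -> ALERT
  After event 10: stock=0 <= 8 -> ALERT
Alert events: [1, 2, 3, 4, 5, 6, 7, 8, 9, 10]. Count = 10

Answer: 10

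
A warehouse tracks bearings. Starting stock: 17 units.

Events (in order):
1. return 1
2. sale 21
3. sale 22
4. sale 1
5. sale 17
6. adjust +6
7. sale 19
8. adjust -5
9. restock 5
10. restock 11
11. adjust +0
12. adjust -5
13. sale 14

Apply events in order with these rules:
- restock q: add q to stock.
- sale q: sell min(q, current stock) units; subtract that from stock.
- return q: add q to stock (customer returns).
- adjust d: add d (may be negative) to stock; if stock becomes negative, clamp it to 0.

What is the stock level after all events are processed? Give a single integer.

Processing events:
Start: stock = 17
  Event 1 (return 1): 17 + 1 = 18
  Event 2 (sale 21): sell min(21,18)=18. stock: 18 - 18 = 0. total_sold = 18
  Event 3 (sale 22): sell min(22,0)=0. stock: 0 - 0 = 0. total_sold = 18
  Event 4 (sale 1): sell min(1,0)=0. stock: 0 - 0 = 0. total_sold = 18
  Event 5 (sale 17): sell min(17,0)=0. stock: 0 - 0 = 0. total_sold = 18
  Event 6 (adjust +6): 0 + 6 = 6
  Event 7 (sale 19): sell min(19,6)=6. stock: 6 - 6 = 0. total_sold = 24
  Event 8 (adjust -5): 0 + -5 = 0 (clamped to 0)
  Event 9 (restock 5): 0 + 5 = 5
  Event 10 (restock 11): 5 + 11 = 16
  Event 11 (adjust +0): 16 + 0 = 16
  Event 12 (adjust -5): 16 + -5 = 11
  Event 13 (sale 14): sell min(14,11)=11. stock: 11 - 11 = 0. total_sold = 35
Final: stock = 0, total_sold = 35

Answer: 0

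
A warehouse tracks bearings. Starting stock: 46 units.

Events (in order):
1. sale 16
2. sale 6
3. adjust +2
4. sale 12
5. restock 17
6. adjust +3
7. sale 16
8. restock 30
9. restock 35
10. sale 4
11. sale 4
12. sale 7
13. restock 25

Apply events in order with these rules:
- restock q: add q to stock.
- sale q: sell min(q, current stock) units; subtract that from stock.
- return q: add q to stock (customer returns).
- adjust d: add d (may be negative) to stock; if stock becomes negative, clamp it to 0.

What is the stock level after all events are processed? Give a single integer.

Answer: 93

Derivation:
Processing events:
Start: stock = 46
  Event 1 (sale 16): sell min(16,46)=16. stock: 46 - 16 = 30. total_sold = 16
  Event 2 (sale 6): sell min(6,30)=6. stock: 30 - 6 = 24. total_sold = 22
  Event 3 (adjust +2): 24 + 2 = 26
  Event 4 (sale 12): sell min(12,26)=12. stock: 26 - 12 = 14. total_sold = 34
  Event 5 (restock 17): 14 + 17 = 31
  Event 6 (adjust +3): 31 + 3 = 34
  Event 7 (sale 16): sell min(16,34)=16. stock: 34 - 16 = 18. total_sold = 50
  Event 8 (restock 30): 18 + 30 = 48
  Event 9 (restock 35): 48 + 35 = 83
  Event 10 (sale 4): sell min(4,83)=4. stock: 83 - 4 = 79. total_sold = 54
  Event 11 (sale 4): sell min(4,79)=4. stock: 79 - 4 = 75. total_sold = 58
  Event 12 (sale 7): sell min(7,75)=7. stock: 75 - 7 = 68. total_sold = 65
  Event 13 (restock 25): 68 + 25 = 93
Final: stock = 93, total_sold = 65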